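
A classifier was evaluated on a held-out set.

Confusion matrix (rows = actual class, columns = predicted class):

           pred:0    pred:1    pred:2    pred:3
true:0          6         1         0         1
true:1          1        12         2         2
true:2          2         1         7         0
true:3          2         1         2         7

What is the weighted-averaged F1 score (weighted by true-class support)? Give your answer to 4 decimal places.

Per-class F1 score (2·TP/(2·TP+FP+FN)):
  0: TP=6, FP=1+2+2=5, FN=1+0+1=2 → 12/19 = 0.63158
  1: TP=12, FP=1+1+1=3, FN=1+2+2=5 → 24/32 = 0.75000
  2: TP=7, FP=0+2+2=4, FN=2+1+0=3 → 14/21 = 0.66667
  3: TP=7, FP=1+2+0=3, FN=2+1+2=5 → 14/22 = 0.63636
Weighted-F1 score = Σ (supportᵢ/N)·F1 scoreᵢ with N=47: (8/47)·0.63158 + (17/47)·0.75000 + (10/47)·0.66667 + (12/47)·0.63636 = 0.6831

0.6831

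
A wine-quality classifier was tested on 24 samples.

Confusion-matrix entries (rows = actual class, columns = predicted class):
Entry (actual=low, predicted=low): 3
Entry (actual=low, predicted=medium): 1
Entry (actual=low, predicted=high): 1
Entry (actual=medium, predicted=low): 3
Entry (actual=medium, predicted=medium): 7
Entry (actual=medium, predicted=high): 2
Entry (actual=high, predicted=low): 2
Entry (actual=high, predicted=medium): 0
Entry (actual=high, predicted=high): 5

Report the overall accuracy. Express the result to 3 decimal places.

0.625

Accuracy = trace / total = (3+7+5=15) / 24 = 15/24 = 0.625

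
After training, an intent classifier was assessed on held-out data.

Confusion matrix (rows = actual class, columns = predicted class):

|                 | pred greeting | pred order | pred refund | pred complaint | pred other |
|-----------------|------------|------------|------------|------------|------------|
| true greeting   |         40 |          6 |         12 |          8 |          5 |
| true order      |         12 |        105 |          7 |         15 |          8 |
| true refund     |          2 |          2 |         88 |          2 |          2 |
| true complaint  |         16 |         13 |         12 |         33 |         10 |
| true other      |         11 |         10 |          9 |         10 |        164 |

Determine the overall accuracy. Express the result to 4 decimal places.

0.7143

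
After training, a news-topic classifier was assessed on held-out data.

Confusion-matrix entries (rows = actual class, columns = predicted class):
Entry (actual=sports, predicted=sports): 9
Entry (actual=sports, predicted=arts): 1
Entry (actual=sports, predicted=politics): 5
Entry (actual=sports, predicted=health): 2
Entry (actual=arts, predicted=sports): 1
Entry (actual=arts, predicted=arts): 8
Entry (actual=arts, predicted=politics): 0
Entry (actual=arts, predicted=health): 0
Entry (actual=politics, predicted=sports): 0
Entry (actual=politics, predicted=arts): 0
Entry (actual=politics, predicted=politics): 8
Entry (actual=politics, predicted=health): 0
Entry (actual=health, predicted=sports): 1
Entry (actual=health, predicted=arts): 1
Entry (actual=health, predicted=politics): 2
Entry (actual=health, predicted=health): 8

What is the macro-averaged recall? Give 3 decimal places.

0.771

Per-class recall (TP/(TP+FN)):
  sports: TP=9, FN=1+5+2=8 → 9/17 = 0.5294
  arts: TP=8, FN=1+0+0=1 → 8/9 = 0.8889
  politics: TP=8, FN=0+0+0=0 → 8/8 = 1.0000
  health: TP=8, FN=1+1+2=4 → 8/12 = 0.6667
Macro-recall = mean = (0.5294 + 0.8889 + 1.0000 + 0.6667) / 4 = 0.771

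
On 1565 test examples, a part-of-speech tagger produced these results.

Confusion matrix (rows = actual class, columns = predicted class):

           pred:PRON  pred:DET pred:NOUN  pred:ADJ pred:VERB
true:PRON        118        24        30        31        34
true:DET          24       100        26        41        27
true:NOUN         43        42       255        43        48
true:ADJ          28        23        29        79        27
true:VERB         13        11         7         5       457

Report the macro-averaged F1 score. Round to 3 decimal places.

0.579

Per-class F1 score (2·TP/(2·TP+FP+FN)):
  PRON: TP=118, FP=24+43+28+13=108, FN=24+30+31+34=119 → 236/463 = 0.5097
  DET: TP=100, FP=24+42+23+11=100, FN=24+26+41+27=118 → 200/418 = 0.4785
  NOUN: TP=255, FP=30+26+29+7=92, FN=43+42+43+48=176 → 510/778 = 0.6555
  ADJ: TP=79, FP=31+41+43+5=120, FN=28+23+29+27=107 → 158/385 = 0.4104
  VERB: TP=457, FP=34+27+48+27=136, FN=13+11+7+5=36 → 914/1086 = 0.8416
Macro-F1 score = mean = (0.5097 + 0.4785 + 0.6555 + 0.4104 + 0.8416) / 5 = 0.579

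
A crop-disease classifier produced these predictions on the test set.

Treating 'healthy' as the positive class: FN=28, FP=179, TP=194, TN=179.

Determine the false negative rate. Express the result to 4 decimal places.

FNR = FN/(FN+TP) = 28/(28+194) = 0.1261

0.1261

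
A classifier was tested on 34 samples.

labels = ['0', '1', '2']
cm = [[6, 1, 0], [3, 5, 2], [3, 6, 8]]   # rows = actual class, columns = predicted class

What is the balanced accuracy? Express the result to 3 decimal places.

Balanced accuracy = mean of per-class recall.
  0: recall = 6/7 = 0.8571
  1: recall = 5/10 = 0.5000
  2: recall = 8/17 = 0.4706
Mean = (0.8571 + 0.5000 + 0.4706) / 3 = 0.609

0.609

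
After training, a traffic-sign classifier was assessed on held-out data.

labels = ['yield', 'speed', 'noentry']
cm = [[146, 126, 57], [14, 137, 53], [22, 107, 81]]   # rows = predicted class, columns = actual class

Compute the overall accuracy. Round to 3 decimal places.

0.490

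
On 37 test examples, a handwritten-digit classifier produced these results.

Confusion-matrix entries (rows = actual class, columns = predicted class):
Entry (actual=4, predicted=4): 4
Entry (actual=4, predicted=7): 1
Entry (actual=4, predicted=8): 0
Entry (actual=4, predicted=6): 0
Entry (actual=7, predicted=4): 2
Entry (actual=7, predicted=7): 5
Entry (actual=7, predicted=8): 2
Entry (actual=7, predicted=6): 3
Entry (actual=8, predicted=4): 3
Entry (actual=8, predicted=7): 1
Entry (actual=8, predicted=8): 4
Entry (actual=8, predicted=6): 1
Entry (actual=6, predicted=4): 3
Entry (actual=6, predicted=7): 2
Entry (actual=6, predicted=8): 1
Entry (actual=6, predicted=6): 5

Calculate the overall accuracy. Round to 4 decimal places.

Accuracy = trace / total = (4+5+4+5=18) / 37 = 18/37 = 0.4865

0.4865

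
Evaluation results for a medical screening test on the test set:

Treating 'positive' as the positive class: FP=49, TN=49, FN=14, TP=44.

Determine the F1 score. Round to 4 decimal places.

Precision = TP/(TP+FP) = 44/93 = 0.4731
Recall = TP/(TP+FN) = 44/58 = 0.7586
F1 = 2·TP/(2·TP+FP+FN) = 88/151 = 0.5828

0.5828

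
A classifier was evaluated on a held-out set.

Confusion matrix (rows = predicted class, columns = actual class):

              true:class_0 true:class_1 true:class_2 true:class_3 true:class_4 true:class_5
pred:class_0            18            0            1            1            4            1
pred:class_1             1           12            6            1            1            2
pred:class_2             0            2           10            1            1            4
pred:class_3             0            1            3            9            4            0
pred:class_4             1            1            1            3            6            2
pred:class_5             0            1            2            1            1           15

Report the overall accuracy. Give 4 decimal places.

Accuracy = trace / total = (18+12+10+9+6+15=70) / 117 = 70/117 = 0.5983

0.5983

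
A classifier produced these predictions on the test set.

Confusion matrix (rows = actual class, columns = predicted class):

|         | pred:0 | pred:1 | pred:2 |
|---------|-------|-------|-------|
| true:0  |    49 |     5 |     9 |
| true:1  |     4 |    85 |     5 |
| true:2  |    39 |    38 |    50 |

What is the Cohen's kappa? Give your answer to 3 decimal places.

Observed agreement pₒ = trace/N = 184/284 = 0.6479
Expected agreement pₑ = Σ (rowᵢ·colᵢ)/N² = (63·92 + 94·128 + 127·64)/284² = 0.3218
κ = (pₒ − pₑ)/(1 − pₑ) = (0.6479 − 0.3218)/(1 − 0.3218) = 0.481

0.481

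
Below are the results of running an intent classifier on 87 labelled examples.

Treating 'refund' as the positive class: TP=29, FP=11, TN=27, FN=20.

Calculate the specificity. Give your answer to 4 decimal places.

0.7105

Specificity = TN/(TN+FP) = 27/(27+11) = 0.7105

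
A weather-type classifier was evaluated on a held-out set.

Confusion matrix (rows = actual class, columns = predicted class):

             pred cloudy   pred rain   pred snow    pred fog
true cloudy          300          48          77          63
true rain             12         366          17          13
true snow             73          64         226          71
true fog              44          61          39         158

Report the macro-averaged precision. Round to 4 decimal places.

0.6315

Per-class precision (TP/(TP+FP)):
  cloudy: TP=300, FP=12+73+44=129 → 300/429 = 0.69930
  rain: TP=366, FP=48+64+61=173 → 366/539 = 0.67904
  snow: TP=226, FP=77+17+39=133 → 226/359 = 0.62953
  fog: TP=158, FP=63+13+71=147 → 158/305 = 0.51803
Macro-precision = mean = (0.69930 + 0.67904 + 0.62953 + 0.51803) / 4 = 0.6315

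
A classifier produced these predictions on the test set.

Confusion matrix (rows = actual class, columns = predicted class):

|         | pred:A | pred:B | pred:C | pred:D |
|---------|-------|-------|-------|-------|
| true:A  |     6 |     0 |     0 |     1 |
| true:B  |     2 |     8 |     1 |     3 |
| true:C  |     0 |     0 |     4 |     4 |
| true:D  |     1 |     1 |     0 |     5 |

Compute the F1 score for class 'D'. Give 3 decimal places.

0.500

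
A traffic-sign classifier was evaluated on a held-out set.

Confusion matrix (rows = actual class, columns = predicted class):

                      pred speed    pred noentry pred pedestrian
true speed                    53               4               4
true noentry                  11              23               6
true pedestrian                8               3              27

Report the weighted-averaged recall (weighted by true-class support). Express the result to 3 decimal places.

Per-class recall (TP/(TP+FN)):
  speed: TP=53, FN=4+4=8 → 53/61 = 0.8689
  noentry: TP=23, FN=11+6=17 → 23/40 = 0.5750
  pedestrian: TP=27, FN=8+3=11 → 27/38 = 0.7105
Weighted-recall = Σ (supportᵢ/N)·recallᵢ with N=139: (61/139)·0.8689 + (40/139)·0.5750 + (38/139)·0.7105 = 0.741

0.741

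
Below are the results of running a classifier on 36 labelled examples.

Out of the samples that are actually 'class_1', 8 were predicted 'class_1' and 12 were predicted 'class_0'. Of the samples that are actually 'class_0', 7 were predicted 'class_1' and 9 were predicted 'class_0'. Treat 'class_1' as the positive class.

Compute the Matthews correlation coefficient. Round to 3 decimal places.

-0.038

MCC = (TP·TN − FP·FN) / √((TP+FP)(TP+FN)(TN+FP)(TN+FN))
Numerator = 8·9 − 7·12 = -12
Denominator = √(15·20·16·21) = √100800 = 317.4902
MCC = -12 / 317.4902 = -0.038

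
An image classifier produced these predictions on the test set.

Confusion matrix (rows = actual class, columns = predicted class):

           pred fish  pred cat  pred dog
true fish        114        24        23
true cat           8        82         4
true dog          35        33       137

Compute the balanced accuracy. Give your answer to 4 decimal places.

0.7496

Balanced accuracy = mean of per-class recall.
  fish: recall = 114/161 = 0.70807
  cat: recall = 82/94 = 0.87234
  dog: recall = 137/205 = 0.66829
Mean = (0.70807 + 0.87234 + 0.66829) / 3 = 0.7496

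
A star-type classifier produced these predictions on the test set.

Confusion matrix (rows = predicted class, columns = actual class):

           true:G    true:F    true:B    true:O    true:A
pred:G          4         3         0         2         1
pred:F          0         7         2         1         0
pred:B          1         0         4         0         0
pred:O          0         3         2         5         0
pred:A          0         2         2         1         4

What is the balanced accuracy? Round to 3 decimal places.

Balanced accuracy = mean of per-class recall.
  G: recall = 4/5 = 0.8000
  F: recall = 7/15 = 0.4667
  B: recall = 4/10 = 0.4000
  O: recall = 5/9 = 0.5556
  A: recall = 4/5 = 0.8000
Mean = (0.8000 + 0.4667 + 0.4000 + 0.5556 + 0.8000) / 5 = 0.604

0.604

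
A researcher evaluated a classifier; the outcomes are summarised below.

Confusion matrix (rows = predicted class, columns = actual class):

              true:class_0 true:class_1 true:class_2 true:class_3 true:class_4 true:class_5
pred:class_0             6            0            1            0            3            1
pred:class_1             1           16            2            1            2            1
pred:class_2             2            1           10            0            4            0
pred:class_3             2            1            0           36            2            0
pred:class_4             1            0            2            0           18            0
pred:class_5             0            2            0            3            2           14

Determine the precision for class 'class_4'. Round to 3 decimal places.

One-vs-rest for 'class_4': TP = diagonal; FP = other classes predicted 'class_4'; FN = 'class_4' predicted as other.
precision = TP/(TP+FP).
class_4: TP=18, FP=1+0+2+0+0=3 → 18/21 = 0.8571

0.857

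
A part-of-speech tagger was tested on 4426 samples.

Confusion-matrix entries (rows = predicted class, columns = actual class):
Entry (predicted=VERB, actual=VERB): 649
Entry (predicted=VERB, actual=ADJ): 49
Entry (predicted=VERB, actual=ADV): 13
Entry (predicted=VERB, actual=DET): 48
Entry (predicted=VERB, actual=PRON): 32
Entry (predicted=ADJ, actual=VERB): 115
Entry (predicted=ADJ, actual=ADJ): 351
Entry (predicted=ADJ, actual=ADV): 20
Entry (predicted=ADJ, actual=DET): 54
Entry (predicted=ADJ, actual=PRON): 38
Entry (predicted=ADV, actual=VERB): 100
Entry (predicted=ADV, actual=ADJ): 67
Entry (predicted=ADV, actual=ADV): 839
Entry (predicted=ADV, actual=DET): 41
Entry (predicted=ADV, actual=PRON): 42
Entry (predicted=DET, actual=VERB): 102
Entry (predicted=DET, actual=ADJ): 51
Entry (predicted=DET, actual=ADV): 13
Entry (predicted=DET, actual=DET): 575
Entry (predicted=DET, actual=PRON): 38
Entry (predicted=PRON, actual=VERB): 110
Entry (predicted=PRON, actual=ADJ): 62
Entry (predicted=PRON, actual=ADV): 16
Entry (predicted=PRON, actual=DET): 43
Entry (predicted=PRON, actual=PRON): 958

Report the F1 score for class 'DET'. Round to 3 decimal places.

One-vs-rest for 'DET': TP = diagonal; FP = other classes predicted 'DET'; FN = 'DET' predicted as other.
F1 score = 2·TP/(2·TP+FP+FN).
DET: TP=575, FP=102+51+13+38=204, FN=48+54+41+43=186 → 1150/1540 = 0.7468

0.747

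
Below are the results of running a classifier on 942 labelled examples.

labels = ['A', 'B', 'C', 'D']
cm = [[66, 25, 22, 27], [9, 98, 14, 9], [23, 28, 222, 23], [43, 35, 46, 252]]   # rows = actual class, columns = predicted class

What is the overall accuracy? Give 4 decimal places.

0.6773

Accuracy = trace / total = (66+98+222+252=638) / 942 = 638/942 = 0.6773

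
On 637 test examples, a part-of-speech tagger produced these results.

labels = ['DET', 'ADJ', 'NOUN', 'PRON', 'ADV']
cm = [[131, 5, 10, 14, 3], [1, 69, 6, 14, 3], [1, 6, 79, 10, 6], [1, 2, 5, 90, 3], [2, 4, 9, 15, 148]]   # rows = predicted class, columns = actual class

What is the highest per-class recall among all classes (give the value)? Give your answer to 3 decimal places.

Per-class recall (TP/(TP+FN)):
  DET: TP=131, FN=1+1+1+2=5 → 131/136 = 0.9632
  ADJ: TP=69, FN=5+6+2+4=17 → 69/86 = 0.8023
  NOUN: TP=79, FN=10+6+5+9=30 → 79/109 = 0.7248
  PRON: TP=90, FN=14+14+10+15=53 → 90/143 = 0.6294
  ADV: TP=148, FN=3+3+6+3=15 → 148/163 = 0.9080
Highest is class 'DET' with recall = 0.963.

0.963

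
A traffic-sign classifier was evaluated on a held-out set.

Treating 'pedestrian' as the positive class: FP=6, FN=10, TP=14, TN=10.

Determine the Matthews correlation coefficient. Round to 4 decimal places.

0.2041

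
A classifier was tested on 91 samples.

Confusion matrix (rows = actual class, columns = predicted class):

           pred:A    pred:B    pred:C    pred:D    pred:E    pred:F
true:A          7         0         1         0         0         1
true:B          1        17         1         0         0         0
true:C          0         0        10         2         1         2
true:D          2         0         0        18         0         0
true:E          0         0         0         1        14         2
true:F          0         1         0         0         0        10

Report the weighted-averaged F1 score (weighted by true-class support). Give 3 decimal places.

0.836

Per-class F1 score (2·TP/(2·TP+FP+FN)):
  A: TP=7, FP=1+0+2+0+0=3, FN=0+1+0+0+1=2 → 14/19 = 0.7368
  B: TP=17, FP=0+0+0+0+1=1, FN=1+1+0+0+0=2 → 34/37 = 0.9189
  C: TP=10, FP=1+1+0+0+0=2, FN=0+0+2+1+2=5 → 20/27 = 0.7407
  D: TP=18, FP=0+0+2+1+0=3, FN=2+0+0+0+0=2 → 36/41 = 0.8780
  E: TP=14, FP=0+0+1+0+0=1, FN=0+0+0+1+2=3 → 28/32 = 0.8750
  F: TP=10, FP=1+0+2+0+2=5, FN=0+1+0+0+0=1 → 20/26 = 0.7692
Weighted-F1 score = Σ (supportᵢ/N)·F1 scoreᵢ with N=91: (9/91)·0.7368 + (19/91)·0.9189 + (15/91)·0.7407 + (20/91)·0.8780 + (17/91)·0.8750 + (11/91)·0.7692 = 0.836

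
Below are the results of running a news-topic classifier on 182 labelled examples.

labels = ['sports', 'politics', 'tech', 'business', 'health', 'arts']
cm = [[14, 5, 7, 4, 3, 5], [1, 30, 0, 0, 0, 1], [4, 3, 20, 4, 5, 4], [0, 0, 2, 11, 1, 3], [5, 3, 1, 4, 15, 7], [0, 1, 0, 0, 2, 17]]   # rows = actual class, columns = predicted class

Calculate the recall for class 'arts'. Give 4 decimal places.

0.8500

Take TP from the diagonal, FP from the rest of the 'arts' prediction marginal, FN from the rest of the 'arts' actual marginal.
recall = TP/(TP+FN).
arts: TP=17, FN=0+1+0+0+2=3 → 17/20 = 0.85000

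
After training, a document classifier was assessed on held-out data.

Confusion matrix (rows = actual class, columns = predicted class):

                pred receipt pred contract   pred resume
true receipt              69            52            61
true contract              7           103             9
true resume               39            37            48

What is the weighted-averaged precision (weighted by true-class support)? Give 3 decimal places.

Per-class precision (TP/(TP+FP)):
  receipt: TP=69, FP=7+39=46 → 69/115 = 0.6000
  contract: TP=103, FP=52+37=89 → 103/192 = 0.5365
  resume: TP=48, FP=61+9=70 → 48/118 = 0.4068
Weighted-precision = Σ (supportᵢ/N)·precisionᵢ with N=425: (182/425)·0.6000 + (119/425)·0.5365 + (124/425)·0.4068 = 0.526

0.526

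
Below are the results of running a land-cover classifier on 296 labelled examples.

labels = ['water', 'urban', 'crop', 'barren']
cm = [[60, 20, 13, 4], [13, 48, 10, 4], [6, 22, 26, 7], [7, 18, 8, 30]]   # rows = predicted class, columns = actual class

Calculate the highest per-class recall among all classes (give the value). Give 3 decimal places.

Per-class recall (TP/(TP+FN)):
  water: TP=60, FN=13+6+7=26 → 60/86 = 0.6977
  urban: TP=48, FN=20+22+18=60 → 48/108 = 0.4444
  crop: TP=26, FN=13+10+8=31 → 26/57 = 0.4561
  barren: TP=30, FN=4+4+7=15 → 30/45 = 0.6667
Highest is class 'water' with recall = 0.698.

0.698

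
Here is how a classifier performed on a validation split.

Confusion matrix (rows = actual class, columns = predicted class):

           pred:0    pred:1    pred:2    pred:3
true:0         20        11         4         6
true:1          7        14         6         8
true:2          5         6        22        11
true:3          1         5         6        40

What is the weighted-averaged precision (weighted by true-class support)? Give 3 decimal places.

0.558

Per-class precision (TP/(TP+FP)):
  0: TP=20, FP=7+5+1=13 → 20/33 = 0.6061
  1: TP=14, FP=11+6+5=22 → 14/36 = 0.3889
  2: TP=22, FP=4+6+6=16 → 22/38 = 0.5789
  3: TP=40, FP=6+8+11=25 → 40/65 = 0.6154
Weighted-precision = Σ (supportᵢ/N)·precisionᵢ with N=172: (41/172)·0.6061 + (35/172)·0.3889 + (44/172)·0.5789 + (52/172)·0.6154 = 0.558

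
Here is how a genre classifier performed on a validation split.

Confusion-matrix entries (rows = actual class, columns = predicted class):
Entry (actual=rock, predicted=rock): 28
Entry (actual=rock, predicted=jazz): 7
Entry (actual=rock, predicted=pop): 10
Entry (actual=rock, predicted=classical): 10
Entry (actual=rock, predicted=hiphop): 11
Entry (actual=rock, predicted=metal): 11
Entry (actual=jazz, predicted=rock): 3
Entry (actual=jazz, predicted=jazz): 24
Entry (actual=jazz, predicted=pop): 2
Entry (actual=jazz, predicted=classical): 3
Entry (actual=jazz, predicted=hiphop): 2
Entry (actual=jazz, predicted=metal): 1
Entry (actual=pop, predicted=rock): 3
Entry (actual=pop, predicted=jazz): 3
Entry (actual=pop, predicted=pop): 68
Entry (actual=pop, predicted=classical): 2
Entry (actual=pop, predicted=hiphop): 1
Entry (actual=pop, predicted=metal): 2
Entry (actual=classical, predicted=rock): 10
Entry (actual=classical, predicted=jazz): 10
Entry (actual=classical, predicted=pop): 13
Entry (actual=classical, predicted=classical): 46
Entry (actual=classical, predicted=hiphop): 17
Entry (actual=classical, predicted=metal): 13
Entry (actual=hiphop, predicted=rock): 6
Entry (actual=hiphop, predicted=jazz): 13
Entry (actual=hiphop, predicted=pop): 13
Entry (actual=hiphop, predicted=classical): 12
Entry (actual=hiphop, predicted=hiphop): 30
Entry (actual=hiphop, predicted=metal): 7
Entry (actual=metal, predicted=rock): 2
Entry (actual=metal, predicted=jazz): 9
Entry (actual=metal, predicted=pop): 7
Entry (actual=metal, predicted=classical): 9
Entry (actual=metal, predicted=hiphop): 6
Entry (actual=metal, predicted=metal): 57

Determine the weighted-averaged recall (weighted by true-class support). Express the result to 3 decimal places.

0.537

Per-class recall (TP/(TP+FN)):
  rock: TP=28, FN=7+10+10+11+11=49 → 28/77 = 0.3636
  jazz: TP=24, FN=3+2+3+2+1=11 → 24/35 = 0.6857
  pop: TP=68, FN=3+3+2+1+2=11 → 68/79 = 0.8608
  classical: TP=46, FN=10+10+13+17+13=63 → 46/109 = 0.4220
  hiphop: TP=30, FN=6+13+13+12+7=51 → 30/81 = 0.3704
  metal: TP=57, FN=2+9+7+9+6=33 → 57/90 = 0.6333
Weighted-recall = Σ (supportᵢ/N)·recallᵢ with N=471: (77/471)·0.3636 + (35/471)·0.6857 + (79/471)·0.8608 + (109/471)·0.4220 + (81/471)·0.3704 + (90/471)·0.6333 = 0.537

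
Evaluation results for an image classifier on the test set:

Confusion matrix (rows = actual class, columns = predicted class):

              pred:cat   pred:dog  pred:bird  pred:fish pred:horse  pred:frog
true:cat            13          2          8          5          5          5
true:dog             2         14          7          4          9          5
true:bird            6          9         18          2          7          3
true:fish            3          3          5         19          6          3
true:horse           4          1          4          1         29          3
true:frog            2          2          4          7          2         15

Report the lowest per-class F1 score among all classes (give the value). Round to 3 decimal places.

0.382

Per-class F1 score (2·TP/(2·TP+FP+FN)):
  cat: TP=13, FP=2+6+3+4+2=17, FN=2+8+5+5+5=25 → 26/68 = 0.3824
  dog: TP=14, FP=2+9+3+1+2=17, FN=2+7+4+9+5=27 → 28/72 = 0.3889
  bird: TP=18, FP=8+7+5+4+4=28, FN=6+9+2+7+3=27 → 36/91 = 0.3956
  fish: TP=19, FP=5+4+2+1+7=19, FN=3+3+5+6+3=20 → 38/77 = 0.4935
  horse: TP=29, FP=5+9+7+6+2=29, FN=4+1+4+1+3=13 → 58/100 = 0.5800
  frog: TP=15, FP=5+5+3+3+3=19, FN=2+2+4+7+2=17 → 30/66 = 0.4545
Lowest is class 'cat' with F1 score = 0.382.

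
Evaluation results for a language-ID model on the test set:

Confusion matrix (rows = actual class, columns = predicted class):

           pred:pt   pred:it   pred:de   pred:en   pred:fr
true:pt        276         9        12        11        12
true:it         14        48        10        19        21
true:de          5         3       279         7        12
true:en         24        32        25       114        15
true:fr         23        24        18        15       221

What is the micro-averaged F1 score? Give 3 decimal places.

Micro-averaging pools counts across classes: ΣTP=938, ΣFP=311, ΣFN=311.
Micro-F1 score = 2·TP/(2·TP+FP+FN) on pooled counts = 0.751 (equals overall accuracy in single-label multiclass).

0.751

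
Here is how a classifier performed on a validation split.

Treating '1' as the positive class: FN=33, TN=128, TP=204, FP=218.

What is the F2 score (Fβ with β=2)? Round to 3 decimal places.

0.745

Fβ = (1+β²)·TP / ((1+β²)·TP + β²·FN + FP), with β²=4
= 5·204 / (5·204 + 4·33 + 218) = 0.745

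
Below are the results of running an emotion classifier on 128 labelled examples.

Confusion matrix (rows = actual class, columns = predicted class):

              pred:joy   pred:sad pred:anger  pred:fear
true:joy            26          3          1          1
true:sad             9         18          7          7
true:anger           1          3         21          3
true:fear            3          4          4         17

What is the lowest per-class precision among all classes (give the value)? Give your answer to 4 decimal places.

Per-class precision (TP/(TP+FP)):
  joy: TP=26, FP=9+1+3=13 → 26/39 = 0.66667
  sad: TP=18, FP=3+3+4=10 → 18/28 = 0.64286
  anger: TP=21, FP=1+7+4=12 → 21/33 = 0.63636
  fear: TP=17, FP=1+7+3=11 → 17/28 = 0.60714
Lowest is class 'fear' with precision = 0.6071.

0.6071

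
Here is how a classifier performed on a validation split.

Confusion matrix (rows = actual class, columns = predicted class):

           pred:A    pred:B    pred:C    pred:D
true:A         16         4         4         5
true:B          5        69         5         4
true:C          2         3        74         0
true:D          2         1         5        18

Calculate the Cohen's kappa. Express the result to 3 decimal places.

0.731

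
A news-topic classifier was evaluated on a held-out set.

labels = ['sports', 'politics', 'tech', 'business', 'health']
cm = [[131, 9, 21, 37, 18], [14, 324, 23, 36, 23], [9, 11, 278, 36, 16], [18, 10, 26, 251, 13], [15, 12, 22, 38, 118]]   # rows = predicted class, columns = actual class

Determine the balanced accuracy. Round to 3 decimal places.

0.719

Balanced accuracy = mean of per-class recall.
  sports: recall = 131/187 = 0.7005
  politics: recall = 324/366 = 0.8852
  tech: recall = 278/370 = 0.7514
  business: recall = 251/398 = 0.6307
  health: recall = 118/188 = 0.6277
Mean = (0.7005 + 0.8852 + 0.7514 + 0.6307 + 0.6277) / 5 = 0.719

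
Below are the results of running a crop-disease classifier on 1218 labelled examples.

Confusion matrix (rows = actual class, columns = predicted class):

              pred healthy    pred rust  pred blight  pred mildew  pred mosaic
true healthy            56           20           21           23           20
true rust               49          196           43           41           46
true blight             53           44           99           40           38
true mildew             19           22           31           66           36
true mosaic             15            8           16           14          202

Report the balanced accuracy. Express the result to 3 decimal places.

Balanced accuracy = mean of per-class recall.
  healthy: recall = 56/140 = 0.4000
  rust: recall = 196/375 = 0.5227
  blight: recall = 99/274 = 0.3613
  mildew: recall = 66/174 = 0.3793
  mosaic: recall = 202/255 = 0.7922
Mean = (0.4000 + 0.5227 + 0.3613 + 0.3793 + 0.7922) / 5 = 0.491

0.491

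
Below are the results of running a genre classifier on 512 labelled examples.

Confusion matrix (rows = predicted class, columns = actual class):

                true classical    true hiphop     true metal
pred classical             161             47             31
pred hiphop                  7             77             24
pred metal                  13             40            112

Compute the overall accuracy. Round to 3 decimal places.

0.684

Accuracy = trace / total = (161+77+112=350) / 512 = 350/512 = 0.684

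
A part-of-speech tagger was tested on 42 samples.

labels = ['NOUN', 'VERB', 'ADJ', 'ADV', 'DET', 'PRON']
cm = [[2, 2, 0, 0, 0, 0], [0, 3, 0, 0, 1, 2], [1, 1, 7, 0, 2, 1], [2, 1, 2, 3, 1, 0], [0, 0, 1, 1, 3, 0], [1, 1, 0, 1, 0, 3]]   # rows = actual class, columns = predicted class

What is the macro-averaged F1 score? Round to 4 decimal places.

0.4823

Per-class F1 score (2·TP/(2·TP+FP+FN)):
  NOUN: TP=2, FP=0+1+2+0+1=4, FN=2+0+0+0+0=2 → 4/10 = 0.40000
  VERB: TP=3, FP=2+1+1+0+1=5, FN=0+0+0+1+2=3 → 6/14 = 0.42857
  ADJ: TP=7, FP=0+0+2+1+0=3, FN=1+1+0+2+1=5 → 14/22 = 0.63636
  ADV: TP=3, FP=0+0+0+1+1=2, FN=2+1+2+1+0=6 → 6/14 = 0.42857
  DET: TP=3, FP=0+1+2+1+0=4, FN=0+0+1+1+0=2 → 6/12 = 0.50000
  PRON: TP=3, FP=0+2+1+0+0=3, FN=1+1+0+1+0=3 → 6/12 = 0.50000
Macro-F1 score = mean = (0.40000 + 0.42857 + 0.63636 + 0.42857 + 0.50000 + 0.50000) / 6 = 0.4823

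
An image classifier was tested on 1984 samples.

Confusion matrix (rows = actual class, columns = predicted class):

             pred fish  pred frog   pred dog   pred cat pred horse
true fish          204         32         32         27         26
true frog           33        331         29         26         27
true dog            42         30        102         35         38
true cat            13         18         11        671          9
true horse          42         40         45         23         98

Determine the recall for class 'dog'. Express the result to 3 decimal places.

0.413

Take TP from the diagonal, FP from the rest of the 'dog' prediction marginal, FN from the rest of the 'dog' actual marginal.
recall = TP/(TP+FN).
dog: TP=102, FN=42+30+35+38=145 → 102/247 = 0.4130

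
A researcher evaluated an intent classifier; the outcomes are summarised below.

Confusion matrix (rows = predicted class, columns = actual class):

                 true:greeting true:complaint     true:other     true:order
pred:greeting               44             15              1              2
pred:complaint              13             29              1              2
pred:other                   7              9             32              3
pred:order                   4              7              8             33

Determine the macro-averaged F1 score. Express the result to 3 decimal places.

Per-class F1 score (2·TP/(2·TP+FP+FN)):
  greeting: TP=44, FP=15+1+2=18, FN=13+7+4=24 → 88/130 = 0.6769
  complaint: TP=29, FP=13+1+2=16, FN=15+9+7=31 → 58/105 = 0.5524
  other: TP=32, FP=7+9+3=19, FN=1+1+8=10 → 64/93 = 0.6882
  order: TP=33, FP=4+7+8=19, FN=2+2+3=7 → 66/92 = 0.7174
Macro-F1 score = mean = (0.6769 + 0.5524 + 0.6882 + 0.7174) / 4 = 0.659

0.659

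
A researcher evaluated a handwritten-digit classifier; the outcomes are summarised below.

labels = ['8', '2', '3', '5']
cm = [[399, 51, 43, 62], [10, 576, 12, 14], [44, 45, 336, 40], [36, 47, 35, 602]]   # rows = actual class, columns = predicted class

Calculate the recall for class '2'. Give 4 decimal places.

0.9412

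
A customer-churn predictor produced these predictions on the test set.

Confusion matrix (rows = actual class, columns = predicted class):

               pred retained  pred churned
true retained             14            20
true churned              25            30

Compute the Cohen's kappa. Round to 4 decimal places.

Observed agreement pₒ = trace/N = 44/89 = 0.49438
Expected agreement pₑ = Σ (rowᵢ·colᵢ)/N² = (34·39 + 55·50)/89² = 0.51458
κ = (pₒ − pₑ)/(1 − pₑ) = (0.49438 − 0.51458)/(1 − 0.51458) = -0.0416

-0.0416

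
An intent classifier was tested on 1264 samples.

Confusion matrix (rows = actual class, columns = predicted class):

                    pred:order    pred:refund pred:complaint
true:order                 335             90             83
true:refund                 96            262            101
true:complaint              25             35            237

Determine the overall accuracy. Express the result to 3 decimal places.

Accuracy = trace / total = (335+262+237=834) / 1264 = 834/1264 = 0.660

0.660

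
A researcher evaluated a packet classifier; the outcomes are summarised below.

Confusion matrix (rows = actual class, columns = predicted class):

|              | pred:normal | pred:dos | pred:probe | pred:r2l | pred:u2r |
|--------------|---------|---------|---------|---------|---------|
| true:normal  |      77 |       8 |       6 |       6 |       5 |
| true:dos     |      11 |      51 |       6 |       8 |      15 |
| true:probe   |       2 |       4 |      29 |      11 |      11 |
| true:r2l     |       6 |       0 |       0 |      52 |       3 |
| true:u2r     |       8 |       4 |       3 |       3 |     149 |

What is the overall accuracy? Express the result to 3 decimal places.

0.749

Accuracy = trace / total = (77+51+29+52+149=358) / 478 = 358/478 = 0.749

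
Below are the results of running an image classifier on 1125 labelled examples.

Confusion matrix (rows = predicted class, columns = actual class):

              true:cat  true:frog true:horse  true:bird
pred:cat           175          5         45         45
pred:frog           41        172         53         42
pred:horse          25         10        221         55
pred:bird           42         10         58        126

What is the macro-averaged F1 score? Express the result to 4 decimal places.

Per-class F1 score (2·TP/(2·TP+FP+FN)):
  cat: TP=175, FP=5+45+45=95, FN=41+25+42=108 → 350/553 = 0.63291
  frog: TP=172, FP=41+53+42=136, FN=5+10+10=25 → 344/505 = 0.68119
  horse: TP=221, FP=25+10+55=90, FN=45+53+58=156 → 442/688 = 0.64244
  bird: TP=126, FP=42+10+58=110, FN=45+42+55=142 → 252/504 = 0.50000
Macro-F1 score = mean = (0.63291 + 0.68119 + 0.64244 + 0.50000) / 4 = 0.6141

0.6141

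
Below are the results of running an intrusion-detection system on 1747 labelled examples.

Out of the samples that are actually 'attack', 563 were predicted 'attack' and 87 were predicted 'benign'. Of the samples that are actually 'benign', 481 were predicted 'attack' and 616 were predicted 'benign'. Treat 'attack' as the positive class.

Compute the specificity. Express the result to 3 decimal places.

0.562

Specificity = TN/(TN+FP) = 616/(616+481) = 0.562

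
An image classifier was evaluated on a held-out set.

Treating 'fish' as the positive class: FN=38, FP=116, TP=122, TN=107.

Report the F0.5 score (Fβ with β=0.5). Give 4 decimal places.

0.5486

Fβ = (1+β²)·TP / ((1+β²)·TP + β²·FN + FP), with β²=1/4
= 1.25·122 / (1.25·122 + 0.25·38 + 116) = 0.5486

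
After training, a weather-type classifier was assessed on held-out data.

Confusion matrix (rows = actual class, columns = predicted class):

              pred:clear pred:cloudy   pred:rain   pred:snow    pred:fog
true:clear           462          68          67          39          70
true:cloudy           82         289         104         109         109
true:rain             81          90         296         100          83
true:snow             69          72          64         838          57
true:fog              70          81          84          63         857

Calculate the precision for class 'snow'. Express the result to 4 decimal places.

0.7293

Take TP from the diagonal, FP from the rest of the 'snow' prediction marginal, FN from the rest of the 'snow' actual marginal.
precision = TP/(TP+FP).
snow: TP=838, FP=39+109+100+63=311 → 838/1149 = 0.72933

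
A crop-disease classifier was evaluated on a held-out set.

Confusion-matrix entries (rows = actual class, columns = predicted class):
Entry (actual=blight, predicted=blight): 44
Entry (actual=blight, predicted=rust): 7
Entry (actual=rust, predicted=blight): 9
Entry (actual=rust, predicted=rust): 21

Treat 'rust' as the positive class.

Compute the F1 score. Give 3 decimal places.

0.724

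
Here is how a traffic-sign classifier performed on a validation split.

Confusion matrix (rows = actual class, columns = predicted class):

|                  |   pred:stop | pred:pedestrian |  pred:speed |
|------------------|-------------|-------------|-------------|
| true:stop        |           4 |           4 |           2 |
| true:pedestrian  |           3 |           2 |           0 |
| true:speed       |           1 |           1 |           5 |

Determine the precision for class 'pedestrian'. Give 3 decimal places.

precision = TP/(TP+FP).
pedestrian: TP=2, FP=4+1=5 → 2/7 = 0.2857

0.286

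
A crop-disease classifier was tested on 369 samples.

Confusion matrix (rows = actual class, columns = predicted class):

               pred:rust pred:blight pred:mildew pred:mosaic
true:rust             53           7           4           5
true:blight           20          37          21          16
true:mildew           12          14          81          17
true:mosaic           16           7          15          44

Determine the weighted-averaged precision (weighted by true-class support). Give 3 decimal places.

0.587

Per-class precision (TP/(TP+FP)):
  rust: TP=53, FP=20+12+16=48 → 53/101 = 0.5248
  blight: TP=37, FP=7+14+7=28 → 37/65 = 0.5692
  mildew: TP=81, FP=4+21+15=40 → 81/121 = 0.6694
  mosaic: TP=44, FP=5+16+17=38 → 44/82 = 0.5366
Weighted-precision = Σ (supportᵢ/N)·precisionᵢ with N=369: (69/369)·0.5248 + (94/369)·0.5692 + (124/369)·0.6694 + (82/369)·0.5366 = 0.587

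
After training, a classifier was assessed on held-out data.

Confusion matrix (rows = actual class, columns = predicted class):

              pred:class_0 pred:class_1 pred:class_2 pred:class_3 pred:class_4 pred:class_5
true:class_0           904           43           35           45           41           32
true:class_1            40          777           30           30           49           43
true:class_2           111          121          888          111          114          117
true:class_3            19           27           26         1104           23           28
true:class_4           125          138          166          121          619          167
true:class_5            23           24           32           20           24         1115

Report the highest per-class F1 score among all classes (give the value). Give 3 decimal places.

Per-class F1 score (2·TP/(2·TP+FP+FN)):
  class_0: TP=904, FP=40+111+19+125+23=318, FN=43+35+45+41+32=196 → 1808/2322 = 0.7786
  class_1: TP=777, FP=43+121+27+138+24=353, FN=40+30+30+49+43=192 → 1554/2099 = 0.7404
  class_2: TP=888, FP=35+30+26+166+32=289, FN=111+121+111+114+117=574 → 1776/2639 = 0.6730
  class_3: TP=1104, FP=45+30+111+121+20=327, FN=19+27+26+23+28=123 → 2208/2658 = 0.8307
  class_4: TP=619, FP=41+49+114+23+24=251, FN=125+138+166+121+167=717 → 1238/2206 = 0.5612
  class_5: TP=1115, FP=32+43+117+28+167=387, FN=23+24+32+20+24=123 → 2230/2740 = 0.8139
Highest is class 'class_3' with F1 score = 0.831.

0.831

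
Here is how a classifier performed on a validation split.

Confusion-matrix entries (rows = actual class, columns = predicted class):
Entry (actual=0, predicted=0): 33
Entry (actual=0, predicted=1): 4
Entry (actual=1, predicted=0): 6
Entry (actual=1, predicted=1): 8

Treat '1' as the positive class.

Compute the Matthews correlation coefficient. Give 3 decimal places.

0.487

MCC = (TP·TN − FP·FN) / √((TP+FP)(TP+FN)(TN+FP)(TN+FN))
Numerator = 8·33 − 4·6 = 240
Denominator = √(12·14·37·39) = √242424 = 492.3657
MCC = 240 / 492.3657 = 0.487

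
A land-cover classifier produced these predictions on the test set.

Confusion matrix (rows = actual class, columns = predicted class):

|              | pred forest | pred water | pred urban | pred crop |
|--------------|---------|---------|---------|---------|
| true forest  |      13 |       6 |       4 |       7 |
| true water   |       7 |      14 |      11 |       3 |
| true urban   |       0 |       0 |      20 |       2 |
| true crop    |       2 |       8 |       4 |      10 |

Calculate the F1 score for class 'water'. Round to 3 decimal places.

One-vs-rest for 'water': TP = diagonal; FP = other classes predicted 'water'; FN = 'water' predicted as other.
F1 score = 2·TP/(2·TP+FP+FN).
water: TP=14, FP=6+0+8=14, FN=7+11+3=21 → 28/63 = 0.4444

0.444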